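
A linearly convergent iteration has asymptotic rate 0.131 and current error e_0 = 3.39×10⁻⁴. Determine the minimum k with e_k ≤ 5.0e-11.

8

After k steps, e_k ≈ 3.39×10⁻⁴·0.131^k.
Need 0.131^k ≤ 5.0e-11/3.39×10⁻⁴ = 1.47493e-07.
k ≥ ln(1.47493e-07)/ln(0.131) = -15.7295/-2.03256 = 7.739.
Smallest integer k = 8.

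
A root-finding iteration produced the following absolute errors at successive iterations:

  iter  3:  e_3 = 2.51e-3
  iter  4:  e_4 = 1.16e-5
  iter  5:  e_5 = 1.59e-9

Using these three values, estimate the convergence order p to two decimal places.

1.65

p ≈ ln(e_5/e_4) / ln(e_4/e_3)
  = ln(1.59e-9/1.16e-5) / ln(1.16e-5/2.51e-3)
  = ln(0.000137069) / ln(0.00462151)
  = -8.89503 / -5.37703 ≈ 1.65426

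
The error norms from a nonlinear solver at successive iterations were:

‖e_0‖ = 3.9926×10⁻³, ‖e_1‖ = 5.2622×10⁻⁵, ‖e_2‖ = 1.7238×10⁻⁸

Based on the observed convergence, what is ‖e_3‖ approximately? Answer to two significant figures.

First estimate the order: p ≈ ln(‖e_2‖/‖e_1‖) / ln(‖e_1‖/‖e_0‖) = ln(1.7238×10⁻⁸/5.2622×10⁻⁵)/ln(5.2622×10⁻⁵/3.9926×10⁻³) = ln(0.000327582)/ln(0.0131799) ≈ 1.8535.
Then ‖e_3‖ ≈ ‖e_2‖·(‖e_2‖/‖e_1‖)^p = 1.7238×10⁻⁸·(0.000327582)^1.8535 = 1.7238×10⁻⁸·3.47653e-07 ≈ 5.993e-15.

6.0e-15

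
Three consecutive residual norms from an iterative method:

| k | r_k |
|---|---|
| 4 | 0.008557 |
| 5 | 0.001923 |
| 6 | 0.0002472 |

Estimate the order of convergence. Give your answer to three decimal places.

p ≈ ln(r_6/r_5) / ln(r_5/r_4)
  = ln(0.0002472/0.001923) / ln(0.001923/0.008557)
  = ln(0.128549) / ln(0.224728)
  = -2.051445 / -1.492864 ≈ 1.374167

1.374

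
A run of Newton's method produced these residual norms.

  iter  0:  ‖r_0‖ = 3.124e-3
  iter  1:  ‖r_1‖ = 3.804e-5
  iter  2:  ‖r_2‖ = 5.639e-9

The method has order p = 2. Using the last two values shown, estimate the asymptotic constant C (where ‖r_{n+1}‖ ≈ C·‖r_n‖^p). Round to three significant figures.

C ≈ ‖r_2‖ / ‖r_1‖^2
  = 5.639e-9 / (3.804e-5)^2
  = 5.639e-9 / 1.44704e-09 ≈ 3.8969

3.90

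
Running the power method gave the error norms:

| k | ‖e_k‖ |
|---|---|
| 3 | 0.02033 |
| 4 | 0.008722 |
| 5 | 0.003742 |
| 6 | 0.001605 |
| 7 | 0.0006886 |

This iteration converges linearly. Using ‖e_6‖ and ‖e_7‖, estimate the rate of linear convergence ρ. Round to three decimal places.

0.429

ρ ≈ ‖e_7‖/‖e_6‖ = 0.0006886/0.001605 = 0.42903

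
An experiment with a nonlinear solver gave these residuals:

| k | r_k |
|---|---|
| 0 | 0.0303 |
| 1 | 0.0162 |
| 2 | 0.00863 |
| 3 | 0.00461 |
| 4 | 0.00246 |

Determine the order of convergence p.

Consecutive ratios: r_4/r_3 = 0.00246/0.00461 = 0.533623, r_3/r_2 = 0.00461/0.00863 = 0.534183.
p ≈ ln(0.533623)/ln(0.534183) = -0.6281/-0.6270 ≈ 1.00.
So the convergence is linear (order 1).

1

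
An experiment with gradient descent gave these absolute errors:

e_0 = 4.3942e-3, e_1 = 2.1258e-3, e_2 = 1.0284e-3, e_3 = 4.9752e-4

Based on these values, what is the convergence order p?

1

Consecutive ratios: e_3/e_2 = 4.9752e-4/1.0284e-3 = 0.483781, e_2/e_1 = 1.0284e-3/2.1258e-3 = 0.483771.
p ≈ ln(0.483781)/ln(0.483771) = -0.7261/-0.7261 ≈ 1.00.
So the convergence is linear (order 1).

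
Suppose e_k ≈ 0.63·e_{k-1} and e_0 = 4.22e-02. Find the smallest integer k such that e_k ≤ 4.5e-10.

40

After k steps, e_k ≈ 4.22e-02·0.63^k.
Need 0.63^k ≤ 4.5e-10/4.22e-02 = 1.06635e-08.
k ≥ ln(1.06635e-08)/ln(0.63) = -18.3564/-0.46204 = 39.729.
Smallest integer k = 40.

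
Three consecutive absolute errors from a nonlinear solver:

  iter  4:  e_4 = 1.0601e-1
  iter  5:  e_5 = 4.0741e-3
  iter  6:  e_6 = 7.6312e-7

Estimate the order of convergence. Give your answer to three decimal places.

p ≈ ln(e_6/e_5) / ln(e_5/e_4)
  = ln(7.6312e-7/4.0741e-3) / ln(4.0741e-3/1.0601e-1)
  = ln(0.00018731) / ln(0.0384313)
  = -8.582746 / -3.258883 ≈ 2.633647

2.634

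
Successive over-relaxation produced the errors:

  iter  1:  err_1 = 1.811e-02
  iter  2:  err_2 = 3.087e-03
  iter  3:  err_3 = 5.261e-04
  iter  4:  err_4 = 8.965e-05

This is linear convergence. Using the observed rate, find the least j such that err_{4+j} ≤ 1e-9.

Rate ρ ≈ err_4/err_3 = 8.965e-05/5.261e-04 = 0.1704.
After j more steps, err_{4+j} ≈ 8.965e-05·ρ^j; need ρ^j ≤ 1e-9/8.965e-05 = 1.11545e-05.
j ≥ ln(1.11545e-05)/ln(0.1704) = -11.4037/-1.76961 = 6.444.
So 7 more iterations are needed.

7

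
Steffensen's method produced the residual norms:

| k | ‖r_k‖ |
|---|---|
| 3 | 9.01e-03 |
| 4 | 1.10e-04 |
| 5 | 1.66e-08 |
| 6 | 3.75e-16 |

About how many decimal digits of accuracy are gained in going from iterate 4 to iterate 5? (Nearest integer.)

4

Digits gained ≈ log₁₀(‖r_4‖/‖r_5‖) = log₁₀(1.10e-04/1.66e-08) = log₁₀(6626.51) ≈ 3.821.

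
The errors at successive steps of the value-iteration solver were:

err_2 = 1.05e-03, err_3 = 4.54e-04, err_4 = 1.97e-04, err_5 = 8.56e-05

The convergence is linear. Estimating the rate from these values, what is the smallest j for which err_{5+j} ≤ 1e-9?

Rate ρ ≈ err_5/err_4 = 8.56e-05/1.97e-04 = 0.4345.
After j more steps, err_{5+j} ≈ 8.56e-05·ρ^j; need ρ^j ≤ 1e-9/8.56e-05 = 1.16822e-05.
j ≥ ln(1.16822e-05)/ln(0.4345) = -11.3574/-0.83356 = 13.625.
So 14 more iterations are needed.

14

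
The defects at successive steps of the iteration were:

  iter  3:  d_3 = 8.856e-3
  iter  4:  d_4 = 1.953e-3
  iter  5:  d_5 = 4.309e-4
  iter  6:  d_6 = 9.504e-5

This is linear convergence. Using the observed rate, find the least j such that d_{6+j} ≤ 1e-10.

Rate ρ ≈ d_6/d_5 = 9.504e-5/4.309e-4 = 0.2206.
After j more steps, d_{6+j} ≈ 9.504e-5·ρ^j; need ρ^j ≤ 1e-10/9.504e-5 = 1.05219e-06.
j ≥ ln(1.05219e-06)/ln(0.2206) = -13.7646/-1.51140 = 9.107.
So 10 more iterations are needed.

10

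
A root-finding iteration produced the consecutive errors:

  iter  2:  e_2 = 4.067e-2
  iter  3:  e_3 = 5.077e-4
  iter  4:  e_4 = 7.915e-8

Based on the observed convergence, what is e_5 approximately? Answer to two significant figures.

1.9e-15

First estimate the order: p ≈ ln(e_4/e_3) / ln(e_3/e_2) = ln(7.915e-8/5.077e-4)/ln(5.077e-4/4.067e-2) = ln(0.000155899)/ln(0.0124834) ≈ 1.9999.
Then e_5 ≈ e_4·(e_4/e_3)^p = 7.915e-8·(0.000155899)^1.9999 = 7.915e-8·2.43258e-08 ≈ 1.925e-15.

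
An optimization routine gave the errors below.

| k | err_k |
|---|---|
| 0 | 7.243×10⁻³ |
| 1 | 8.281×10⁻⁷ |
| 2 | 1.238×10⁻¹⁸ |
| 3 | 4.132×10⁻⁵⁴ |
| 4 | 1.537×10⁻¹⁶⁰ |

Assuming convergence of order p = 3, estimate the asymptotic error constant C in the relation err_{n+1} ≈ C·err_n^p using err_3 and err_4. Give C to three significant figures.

C ≈ err_4 / err_3^3
  = 1.537×10⁻¹⁶⁰ / (4.132×10⁻⁵⁴)^3
  = 1.537×10⁻¹⁶⁰ / 7.05474e-161 ≈ 2.1787

2.18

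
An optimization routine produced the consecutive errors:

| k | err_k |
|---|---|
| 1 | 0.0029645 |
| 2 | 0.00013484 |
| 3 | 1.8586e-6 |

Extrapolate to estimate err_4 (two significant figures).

4.9e-9

First estimate the order: p ≈ ln(err_3/err_2) / ln(err_2/err_1) = ln(1.8586e-6/0.00013484)/ln(0.00013484/0.0029645) = ln(0.0137837)/ln(0.0454849) ≈ 1.3863.
Then err_4 ≈ err_3·(err_3/err_2)^p = 1.8586e-6·(0.0137837)^1.3863 = 1.8586e-6·0.00263392 ≈ 4.895e-09.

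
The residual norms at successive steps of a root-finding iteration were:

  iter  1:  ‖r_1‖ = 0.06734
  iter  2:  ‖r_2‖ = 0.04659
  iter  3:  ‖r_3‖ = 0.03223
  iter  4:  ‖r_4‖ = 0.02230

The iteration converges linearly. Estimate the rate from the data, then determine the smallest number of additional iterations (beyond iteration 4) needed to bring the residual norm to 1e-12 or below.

65

Rate ρ ≈ ‖r_4‖/‖r_3‖ = 0.02230/0.03223 = 0.6919.
After j more steps, ‖r_{4+j}‖ ≈ 0.02230·ρ^j; need ρ^j ≤ 1e-12/0.02230 = 4.4843e-11.
j ≥ ln(4.4843e-11)/ln(0.6919) = -23.8279/-0.36831 = 64.695.
So 65 more iterations are needed.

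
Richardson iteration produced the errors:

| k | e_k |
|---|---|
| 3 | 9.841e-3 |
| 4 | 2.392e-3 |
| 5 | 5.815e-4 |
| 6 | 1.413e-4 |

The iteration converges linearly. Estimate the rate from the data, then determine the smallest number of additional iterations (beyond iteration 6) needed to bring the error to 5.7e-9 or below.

Rate ρ ≈ e_6/e_5 = 1.413e-4/5.815e-4 = 0.2430.
After j more steps, e_{6+j} ≈ 1.413e-4·ρ^j; need ρ^j ≤ 5.7e-9/1.413e-4 = 4.03397e-05.
j ≥ ln(4.03397e-05)/ln(0.2430) = -10.1182/-1.41469 = 7.152.
So 8 more iterations are needed.

8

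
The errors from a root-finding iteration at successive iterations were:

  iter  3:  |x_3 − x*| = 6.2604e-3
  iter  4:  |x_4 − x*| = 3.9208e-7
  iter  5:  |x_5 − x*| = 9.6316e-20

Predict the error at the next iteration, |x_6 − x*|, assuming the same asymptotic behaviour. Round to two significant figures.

First estimate the order: p ≈ ln(|x_5 − x*|/|x_4 − x*|) / ln(|x_4 − x*|/|x_3 − x*|) = ln(9.6316e-20/3.9208e-7)/ln(3.9208e-7/6.2604e-3) = ln(2.45654e-13)/ln(6.26286e-05) ≈ 3.0000.
Then |x_6 − x*| ≈ |x_5 − x*|·(|x_5 − x*|/|x_4 − x*|)^p = 9.6316e-20·(2.45654e-13)^3.0000 = 9.6316e-20·1.48242e-38 ≈ 1.428e-57.

1.4e-57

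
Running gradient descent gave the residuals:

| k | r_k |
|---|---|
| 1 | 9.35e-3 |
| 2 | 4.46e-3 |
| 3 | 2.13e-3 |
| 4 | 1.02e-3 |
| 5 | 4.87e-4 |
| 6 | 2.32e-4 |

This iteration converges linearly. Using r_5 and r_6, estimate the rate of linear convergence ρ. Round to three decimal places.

ρ ≈ r_6/r_5 = 2.32e-4/4.87e-4 = 0.47639

0.476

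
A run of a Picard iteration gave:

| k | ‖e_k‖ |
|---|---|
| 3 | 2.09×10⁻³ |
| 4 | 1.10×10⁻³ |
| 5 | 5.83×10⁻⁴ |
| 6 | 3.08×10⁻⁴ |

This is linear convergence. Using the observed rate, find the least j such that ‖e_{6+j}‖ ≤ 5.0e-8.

14

Rate ρ ≈ ‖e_6‖/‖e_5‖ = 3.08×10⁻⁴/5.83×10⁻⁴ = 0.5283.
After j more steps, ‖e_{6+j}‖ ≈ 3.08×10⁻⁴·ρ^j; need ρ^j ≤ 5.0e-8/3.08×10⁻⁴ = 0.000162338.
j ≥ ln(0.000162338)/ln(0.5283) = -8.7258/-0.63809 = 13.675.
So 14 more iterations are needed.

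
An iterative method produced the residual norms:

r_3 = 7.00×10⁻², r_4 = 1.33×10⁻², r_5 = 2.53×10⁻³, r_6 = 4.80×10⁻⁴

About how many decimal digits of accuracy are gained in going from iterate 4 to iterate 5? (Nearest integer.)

1

Digits gained ≈ log₁₀(r_4/r_5) = log₁₀(1.33×10⁻²/2.53×10⁻³) = log₁₀(5.25692) ≈ 0.721.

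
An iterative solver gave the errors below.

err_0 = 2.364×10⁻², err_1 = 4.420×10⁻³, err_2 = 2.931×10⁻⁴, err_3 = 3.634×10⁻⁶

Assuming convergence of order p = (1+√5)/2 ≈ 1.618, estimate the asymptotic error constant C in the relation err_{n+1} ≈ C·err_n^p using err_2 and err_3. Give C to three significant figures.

1.89

C ≈ err_3 / err_2^1.618
  = 3.634×10⁻⁶ / (2.931×10⁻⁴)^1.618
  = 3.634×10⁻⁶ / 1.92146e-06 ≈ 1.8913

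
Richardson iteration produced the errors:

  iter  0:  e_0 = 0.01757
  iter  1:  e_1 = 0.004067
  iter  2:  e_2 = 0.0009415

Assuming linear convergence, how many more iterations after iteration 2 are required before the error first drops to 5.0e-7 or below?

Rate ρ ≈ e_2/e_1 = 0.0009415/0.004067 = 0.2315.
After j more steps, e_{2+j} ≈ 0.0009415·ρ^j; need ρ^j ≤ 5.0e-7/0.0009415 = 0.000531067.
j ≥ ln(0.000531067)/ln(0.2315) = -7.5406/-1.46318 = 5.154.
So 6 more iterations are needed.

6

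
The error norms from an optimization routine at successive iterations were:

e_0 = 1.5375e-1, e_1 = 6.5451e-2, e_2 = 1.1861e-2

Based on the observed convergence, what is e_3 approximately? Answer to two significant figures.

3.9e-4

First estimate the order: p ≈ ln(e_2/e_1) / ln(e_1/e_0) = ln(1.1861e-2/6.5451e-2)/ln(6.5451e-2/1.5375e-1) = ln(0.18122)/ln(0.425698) ≈ 2.0000.
Then e_3 ≈ e_2·(e_2/e_1)^p = 1.1861e-2·(0.18122)^2.0000 = 1.1861e-2·0.0328407 ≈ 0.0003895.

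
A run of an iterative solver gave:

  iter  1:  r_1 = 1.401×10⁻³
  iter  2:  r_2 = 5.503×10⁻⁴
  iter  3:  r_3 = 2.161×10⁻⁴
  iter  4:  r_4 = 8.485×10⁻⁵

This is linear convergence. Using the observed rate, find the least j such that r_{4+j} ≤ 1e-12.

20

Rate ρ ≈ r_4/r_3 = 8.485×10⁻⁵/2.161×10⁻⁴ = 0.3926.
After j more steps, r_{4+j} ≈ 8.485×10⁻⁵·ρ^j; need ρ^j ≤ 1e-12/8.485×10⁻⁵ = 1.17855e-08.
j ≥ ln(1.17855e-08)/ln(0.3926) = -18.2564/-0.93496 = 19.526.
So 20 more iterations are needed.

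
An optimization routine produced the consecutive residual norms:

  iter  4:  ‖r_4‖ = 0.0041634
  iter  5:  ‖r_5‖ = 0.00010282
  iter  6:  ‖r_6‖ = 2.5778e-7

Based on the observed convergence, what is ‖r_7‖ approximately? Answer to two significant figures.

1.6e-11

First estimate the order: p ≈ ln(‖r_6‖/‖r_5‖) / ln(‖r_5‖/‖r_4‖) = ln(2.5778e-7/0.00010282)/ln(0.00010282/0.0041634) = ln(0.0025071)/ln(0.0246962) ≈ 1.6181.
Then ‖r_7‖ ≈ ‖r_6‖·(‖r_6‖/‖r_5‖)^p = 2.5778e-7·(0.0025071)^1.6181 = 2.5778e-7·6.1887e-05 ≈ 1.595e-11.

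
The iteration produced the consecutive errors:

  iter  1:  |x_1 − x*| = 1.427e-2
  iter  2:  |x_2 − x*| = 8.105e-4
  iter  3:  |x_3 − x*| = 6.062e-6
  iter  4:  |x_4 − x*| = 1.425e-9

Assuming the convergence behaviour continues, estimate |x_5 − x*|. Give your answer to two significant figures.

9.1e-16

First estimate the order: p ≈ ln(|x_4 − x*|/|x_3 − x*|) / ln(|x_3 − x*|/|x_2 − x*|) = ln(1.425e-9/6.062e-6)/ln(6.062e-6/8.105e-4) = ln(0.000235071)/ln(0.00747933) ≈ 1.7068.
Then |x_5 − x*| ≈ |x_4 − x*|·(|x_4 − x*|/|x_3 − x*|)^p = 1.425e-9·(0.000235071)^1.7068 = 1.425e-9·6.40269e-07 ≈ 9.124e-16.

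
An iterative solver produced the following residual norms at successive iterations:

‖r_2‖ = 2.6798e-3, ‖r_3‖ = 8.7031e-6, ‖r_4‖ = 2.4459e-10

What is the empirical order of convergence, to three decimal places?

p ≈ ln(‖r_4‖/‖r_3‖) / ln(‖r_3‖/‖r_2‖)
  = ln(2.4459e-10/8.7031e-6) / ln(8.7031e-6/2.6798e-3)
  = ln(2.81038e-05) / ln(0.00324767)
  = -10.479606 / -5.729817 ≈ 1.828960

1.829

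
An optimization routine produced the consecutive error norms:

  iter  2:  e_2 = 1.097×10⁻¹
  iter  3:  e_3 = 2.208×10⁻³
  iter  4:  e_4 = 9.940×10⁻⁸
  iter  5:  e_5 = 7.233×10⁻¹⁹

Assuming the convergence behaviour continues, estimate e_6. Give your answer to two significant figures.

First estimate the order: p ≈ ln(e_5/e_4) / ln(e_4/e_3) = ln(7.233×10⁻¹⁹/9.940×10⁻⁸)/ln(9.940×10⁻⁸/2.208×10⁻³) = ln(7.27666e-12)/ln(4.50181e-05) ≈ 2.5625.
Then e_6 ≈ e_5·(e_5/e_4)^p = 7.233×10⁻¹⁹·(7.27666e-12)^2.5625 = 7.233×10⁻¹⁹·2.87542e-29 ≈ 2.08e-47.

2.1e-47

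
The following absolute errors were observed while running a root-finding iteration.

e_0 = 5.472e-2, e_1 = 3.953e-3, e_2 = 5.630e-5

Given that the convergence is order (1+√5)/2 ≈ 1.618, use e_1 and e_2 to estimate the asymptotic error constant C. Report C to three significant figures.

C ≈ e_2 / e_1^1.618
  = 5.630e-5 / (3.953e-3)^1.618
  = 5.630e-5 / 0.000129368 ≈ 0.43519

0.435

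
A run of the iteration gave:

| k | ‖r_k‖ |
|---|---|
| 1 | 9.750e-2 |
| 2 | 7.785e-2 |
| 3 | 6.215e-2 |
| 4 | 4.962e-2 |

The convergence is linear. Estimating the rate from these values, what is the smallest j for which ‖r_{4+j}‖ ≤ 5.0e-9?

Rate ρ ≈ ‖r_4‖/‖r_3‖ = 4.962e-2/6.215e-2 = 0.7984.
After j more steps, ‖r_{4+j}‖ ≈ 4.962e-2·ρ^j; need ρ^j ≤ 5.0e-9/4.962e-2 = 1.00766e-07.
j ≥ ln(1.00766e-07)/ln(0.7984) = -16.1105/-0.22515 = 71.555.
So 72 more iterations are needed.

72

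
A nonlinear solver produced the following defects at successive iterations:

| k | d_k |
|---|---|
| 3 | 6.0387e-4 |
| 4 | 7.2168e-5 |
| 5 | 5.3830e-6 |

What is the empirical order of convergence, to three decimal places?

p ≈ ln(d_5/d_4) / ln(d_4/d_3)
  = ln(5.3830e-6/7.2168e-5) / ln(7.2168e-5/6.0387e-4)
  = ln(0.0745898) / ln(0.119509)
  = -2.595752 / -2.124364 ≈ 1.221896

1.222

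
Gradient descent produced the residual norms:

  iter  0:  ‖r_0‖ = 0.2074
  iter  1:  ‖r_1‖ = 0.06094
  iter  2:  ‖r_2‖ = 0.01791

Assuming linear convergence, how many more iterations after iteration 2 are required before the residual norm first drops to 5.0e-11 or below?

Rate ρ ≈ ‖r_2‖/‖r_1‖ = 0.01791/0.06094 = 0.2939.
After j more steps, ‖r_{2+j}‖ ≈ 0.01791·ρ^j; need ρ^j ≤ 5.0e-11/0.01791 = 2.79174e-09.
j ≥ ln(2.79174e-09)/ln(0.2939) = -19.6966/-1.22452 = 16.085.
So 17 more iterations are needed.

17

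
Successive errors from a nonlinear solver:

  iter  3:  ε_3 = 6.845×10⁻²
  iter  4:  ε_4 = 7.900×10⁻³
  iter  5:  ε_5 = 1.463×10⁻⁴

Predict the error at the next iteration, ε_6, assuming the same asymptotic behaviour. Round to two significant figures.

9.2e-8

First estimate the order: p ≈ ln(ε_5/ε_4) / ln(ε_4/ε_3) = ln(1.463×10⁻⁴/7.900×10⁻³)/ln(7.900×10⁻³/6.845×10⁻²) = ln(0.018519)/ln(0.115413) ≈ 1.8474.
Then ε_6 ≈ ε_5·(ε_5/ε_4)^p = 1.463×10⁻⁴·(0.018519)^1.8474 = 1.463×10⁻⁴·0.000630372 ≈ 9.222e-08.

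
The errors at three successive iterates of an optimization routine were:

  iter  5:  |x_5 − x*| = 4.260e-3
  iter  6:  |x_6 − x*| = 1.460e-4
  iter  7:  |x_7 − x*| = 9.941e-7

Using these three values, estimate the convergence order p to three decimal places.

1.479

p ≈ ln(|x_7 − x*|/|x_6 − x*|) / ln(|x_6 − x*|/|x_5 − x*|)
  = ln(9.941e-7/1.460e-4) / ln(1.460e-4/4.260e-3)
  = ln(0.0068089) / ln(0.0342723)
  = -4.989525 / -3.373418 ≈ 1.479071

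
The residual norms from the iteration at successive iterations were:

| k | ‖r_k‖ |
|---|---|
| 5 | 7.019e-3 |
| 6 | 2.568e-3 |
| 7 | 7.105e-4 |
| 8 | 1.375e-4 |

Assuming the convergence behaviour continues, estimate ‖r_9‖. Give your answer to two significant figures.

First estimate the order: p ≈ ln(‖r_8‖/‖r_7‖) / ln(‖r_7‖/‖r_6‖) = ln(1.375e-4/7.105e-4)/ln(7.105e-4/2.568e-3) = ln(0.193526)/ln(0.276674) ≈ 1.2782.
Then ‖r_9‖ ≈ ‖r_8‖·(‖r_8‖/‖r_7‖)^p = 1.375e-4·(0.193526)^1.2782 = 1.375e-4·0.122549 ≈ 1.685e-05.

1.7e-5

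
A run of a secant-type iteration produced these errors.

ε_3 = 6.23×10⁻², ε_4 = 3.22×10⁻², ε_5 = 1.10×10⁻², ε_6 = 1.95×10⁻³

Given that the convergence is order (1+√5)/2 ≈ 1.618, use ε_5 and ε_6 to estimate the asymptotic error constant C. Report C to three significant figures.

C ≈ ε_6 / ε_5^1.618
  = 1.95×10⁻³ / (1.10×10⁻²)^1.618
  = 1.95×10⁻³ / 0.0006776 ≈ 2.8778

2.88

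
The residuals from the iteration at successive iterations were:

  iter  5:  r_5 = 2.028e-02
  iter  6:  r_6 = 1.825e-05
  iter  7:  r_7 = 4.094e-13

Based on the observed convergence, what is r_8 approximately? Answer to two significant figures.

First estimate the order: p ≈ ln(r_7/r_6) / ln(r_6/r_5) = ln(4.094e-13/1.825e-05)/ln(1.825e-05/2.028e-02) = ln(2.24329e-08)/ln(0.000899901) ≈ 2.5114.
Then r_8 ≈ r_7·(r_7/r_6)^p = 4.094e-13·(2.24329e-08)^2.5114 = 4.094e-13·6.16614e-20 ≈ 2.524e-32.

2.5e-32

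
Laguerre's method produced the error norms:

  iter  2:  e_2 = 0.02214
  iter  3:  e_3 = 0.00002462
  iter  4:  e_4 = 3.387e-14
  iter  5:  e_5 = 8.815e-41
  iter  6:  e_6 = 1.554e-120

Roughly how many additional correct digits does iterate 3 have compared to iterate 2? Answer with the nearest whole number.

3

Digits gained ≈ log₁₀(e_2/e_3) = log₁₀(0.02214/0.00002462) = log₁₀(899.269) ≈ 2.954.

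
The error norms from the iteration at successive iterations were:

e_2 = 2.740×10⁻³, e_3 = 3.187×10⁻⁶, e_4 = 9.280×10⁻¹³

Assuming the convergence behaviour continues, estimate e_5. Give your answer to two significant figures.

2.6e-27

First estimate the order: p ≈ ln(e_4/e_3) / ln(e_3/e_2) = ln(9.280×10⁻¹³/3.187×10⁻⁶)/ln(3.187×10⁻⁶/2.740×10⁻³) = ln(2.91183e-07)/ln(0.00116314) ≈ 2.2273.
Then e_5 ≈ e_4·(e_4/e_3)^p = 9.280×10⁻¹³·(2.91183e-07)^2.2273 = 9.280×10⁻¹³·2.77164e-15 ≈ 2.572e-27.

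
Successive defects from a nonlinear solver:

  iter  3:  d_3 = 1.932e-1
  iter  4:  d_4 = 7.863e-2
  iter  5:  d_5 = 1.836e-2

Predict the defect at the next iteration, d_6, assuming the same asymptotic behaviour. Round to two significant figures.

First estimate the order: p ≈ ln(d_5/d_4) / ln(d_4/d_3) = ln(1.836e-2/7.863e-2)/ln(7.863e-2/1.932e-1) = ln(0.233499)/ln(0.406988) ≈ 1.6180.
Then d_6 ≈ d_5·(d_5/d_4)^p = 1.836e-2·(0.233499)^1.6180 = 1.836e-2·0.0950353 ≈ 0.001745.

1.7e-3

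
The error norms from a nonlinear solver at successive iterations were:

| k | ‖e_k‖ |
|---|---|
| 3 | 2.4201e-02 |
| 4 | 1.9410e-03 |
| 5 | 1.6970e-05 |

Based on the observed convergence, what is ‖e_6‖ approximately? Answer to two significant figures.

First estimate the order: p ≈ ln(‖e_5‖/‖e_4‖) / ln(‖e_4‖/‖e_3‖) = ln(1.6970e-05/1.9410e-03)/ln(1.9410e-03/2.4201e-02) = ln(0.00874292)/ln(0.0802033) ≈ 1.8784.
Then ‖e_6‖ ≈ ‖e_5‖·(‖e_5‖/‖e_4‖)^p = 1.6970e-05·(0.00874292)^1.8784 = 1.6970e-05·0.000136022 ≈ 2.308e-09.

2.3e-9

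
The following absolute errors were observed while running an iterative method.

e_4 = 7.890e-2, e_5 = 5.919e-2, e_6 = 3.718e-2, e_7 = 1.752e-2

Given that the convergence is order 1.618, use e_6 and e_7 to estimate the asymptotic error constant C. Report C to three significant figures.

3.60

C ≈ e_7 / e_6^1.618
  = 1.752e-2 / (3.718e-2)^1.618
  = 1.752e-2 / 0.00486139 ≈ 3.6039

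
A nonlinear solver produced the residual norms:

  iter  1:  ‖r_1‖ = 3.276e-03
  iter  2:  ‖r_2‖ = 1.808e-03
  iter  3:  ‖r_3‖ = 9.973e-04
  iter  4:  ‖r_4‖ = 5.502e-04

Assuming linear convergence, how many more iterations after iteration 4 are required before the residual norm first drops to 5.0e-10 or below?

24

Rate ρ ≈ ‖r_4‖/‖r_3‖ = 5.502e-04/9.973e-04 = 0.5517.
After j more steps, ‖r_{4+j}‖ ≈ 5.502e-04·ρ^j; need ρ^j ≤ 5.0e-10/5.502e-04 = 9.0876e-07.
j ≥ ln(9.0876e-07)/ln(0.5517) = -13.9112/-0.59475 = 23.390.
So 24 more iterations are needed.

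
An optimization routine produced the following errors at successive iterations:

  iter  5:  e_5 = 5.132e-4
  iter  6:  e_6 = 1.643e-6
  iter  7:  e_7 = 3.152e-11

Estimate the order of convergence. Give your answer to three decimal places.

1.891

p ≈ ln(e_7/e_6) / ln(e_6/e_5)
  = ln(3.152e-11/1.643e-6) / ln(1.643e-6/5.132e-4)
  = ln(1.91844e-05) / ln(0.00320148)
  = -10.861413 / -5.744142 ≈ 1.890868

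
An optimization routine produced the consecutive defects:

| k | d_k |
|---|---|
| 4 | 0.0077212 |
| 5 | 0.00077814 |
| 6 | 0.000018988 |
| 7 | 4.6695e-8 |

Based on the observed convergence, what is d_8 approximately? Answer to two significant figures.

2.8e-12

First estimate the order: p ≈ ln(d_7/d_6) / ln(d_6/d_5) = ln(4.6695e-8/0.000018988)/ln(0.000018988/0.00077814) = ln(0.00245918)/ln(0.0244018) ≈ 1.6180.
Then d_8 ≈ d_7·(d_7/d_6)^p = 4.6695e-8·(0.00245918)^1.6180 = 4.6695e-8·6.00204e-05 ≈ 2.803e-12.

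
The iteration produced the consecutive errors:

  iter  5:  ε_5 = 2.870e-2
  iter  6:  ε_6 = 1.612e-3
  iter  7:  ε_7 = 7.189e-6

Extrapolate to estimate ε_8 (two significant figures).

2.7e-10

First estimate the order: p ≈ ln(ε_7/ε_6) / ln(ε_6/ε_5) = ln(7.189e-6/1.612e-3)/ln(1.612e-3/2.870e-2) = ln(0.00445968)/ln(0.0561672) ≈ 1.8798.
Then ε_8 ≈ ε_7·(ε_7/ε_6)^p = 7.189e-6·(0.00445968)^1.8798 = 7.189e-6·3.81207e-05 ≈ 2.74e-10.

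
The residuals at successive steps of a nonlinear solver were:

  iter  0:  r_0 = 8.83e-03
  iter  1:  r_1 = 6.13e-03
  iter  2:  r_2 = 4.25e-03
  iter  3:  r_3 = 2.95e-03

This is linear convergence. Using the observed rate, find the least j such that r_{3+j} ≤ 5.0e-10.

Rate ρ ≈ r_3/r_2 = 2.95e-03/4.25e-03 = 0.6941.
After j more steps, r_{3+j} ≈ 2.95e-03·ρ^j; need ρ^j ≤ 5.0e-10/2.95e-03 = 1.69492e-07.
j ≥ ln(1.69492e-07)/ln(0.6941) = -15.5905/-0.36514 = 42.697.
So 43 more iterations are needed.

43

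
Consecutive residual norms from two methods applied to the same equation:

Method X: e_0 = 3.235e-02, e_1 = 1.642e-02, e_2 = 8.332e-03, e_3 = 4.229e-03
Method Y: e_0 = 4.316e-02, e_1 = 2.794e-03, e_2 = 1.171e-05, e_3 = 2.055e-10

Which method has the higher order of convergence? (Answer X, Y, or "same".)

Method X: p ≈ ln(4.229e-03/8.332e-03)/ln(8.332e-03/1.642e-02) ≈ 1.00.
Method Y: p ≈ ln(2.055e-10/1.171e-05)/ln(1.171e-05/2.794e-03) ≈ 2.00.
Method Y has the higher order (≈2.0 vs ≈1.0).

Y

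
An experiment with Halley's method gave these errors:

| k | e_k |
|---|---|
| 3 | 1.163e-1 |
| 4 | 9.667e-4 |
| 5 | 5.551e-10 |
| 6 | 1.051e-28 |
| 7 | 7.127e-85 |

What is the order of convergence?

Consecutive ratios: e_7/e_6 = 7.127e-85/1.051e-28 = 6.78116e-57, e_6/e_5 = 1.051e-28/5.551e-10 = 1.89335e-19.
p ≈ ln(6.78116e-57)/ln(1.89335e-19) = -129.3332/-43.1108 ≈ 3.00.
So the convergence is cubic (order 3).

3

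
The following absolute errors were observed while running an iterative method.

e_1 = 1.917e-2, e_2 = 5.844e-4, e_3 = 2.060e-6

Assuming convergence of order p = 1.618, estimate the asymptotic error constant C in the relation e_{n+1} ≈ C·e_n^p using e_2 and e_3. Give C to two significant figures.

0.35

C ≈ e_3 / e_2^1.618
  = 2.060e-6 / (5.844e-4)^1.618
  = 2.060e-6 / 5.86864e-06 ≈ 0.35102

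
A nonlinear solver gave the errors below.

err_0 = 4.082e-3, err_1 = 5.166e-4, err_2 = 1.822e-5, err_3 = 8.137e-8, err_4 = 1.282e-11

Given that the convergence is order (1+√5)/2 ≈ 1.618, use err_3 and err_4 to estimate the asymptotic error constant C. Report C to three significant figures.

C ≈ err_4 / err_3^1.618
  = 1.282e-11 / (8.137e-8)^1.618
  = 1.282e-11 / 3.38167e-12 ≈ 3.791

3.79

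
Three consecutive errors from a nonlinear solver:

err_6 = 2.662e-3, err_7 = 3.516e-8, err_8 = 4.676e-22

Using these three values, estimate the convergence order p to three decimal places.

2.844

p ≈ ln(err_8/err_7) / ln(err_7/err_6)
  = ln(4.676e-22/3.516e-8) / ln(3.516e-8/2.662e-3)
  = ln(1.32992e-14) / ln(1.32081e-05)
  = -31.951073 / -11.234680 ≈ 2.843968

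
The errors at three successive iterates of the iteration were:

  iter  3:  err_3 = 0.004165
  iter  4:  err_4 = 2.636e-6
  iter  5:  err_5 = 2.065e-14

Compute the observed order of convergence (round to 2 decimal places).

2.53

p ≈ ln(err_5/err_4) / ln(err_4/err_3)
  = ln(2.065e-14/2.636e-6) / ln(2.636e-6/0.004165)
  = ln(7.83384e-09) / ln(0.000632893)
  = -18.66481 / -7.36521 ≈ 2.53419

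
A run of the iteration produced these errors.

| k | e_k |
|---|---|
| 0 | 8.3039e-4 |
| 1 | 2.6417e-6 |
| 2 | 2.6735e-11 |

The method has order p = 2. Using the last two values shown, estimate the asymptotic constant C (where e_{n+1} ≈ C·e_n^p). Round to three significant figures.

3.83

C ≈ e_2 / e_1^2
  = 2.6735e-11 / (2.6417e-6)^2
  = 2.6735e-11 / 6.97858e-12 ≈ 3.831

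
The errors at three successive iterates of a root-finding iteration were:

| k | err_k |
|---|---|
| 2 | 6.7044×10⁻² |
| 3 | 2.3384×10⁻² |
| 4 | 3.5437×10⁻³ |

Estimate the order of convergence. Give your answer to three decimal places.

1.791

p ≈ ln(err_4/err_3) / ln(err_3/err_2)
  = ln(3.5437×10⁻³/2.3384×10⁻²) / ln(2.3384×10⁻²/6.7044×10⁻²)
  = ln(0.151544) / ln(0.348786)
  = -1.886879 / -1.053297 ≈ 1.791403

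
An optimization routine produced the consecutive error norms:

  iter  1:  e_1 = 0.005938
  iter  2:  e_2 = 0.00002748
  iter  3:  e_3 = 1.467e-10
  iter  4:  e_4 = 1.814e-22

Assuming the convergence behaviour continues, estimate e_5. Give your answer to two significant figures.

First estimate the order: p ≈ ln(e_4/e_3) / ln(e_3/e_2) = ln(1.814e-22/1.467e-10)/ln(1.467e-10/0.00002748) = ln(1.23654e-12)/ln(5.33843e-06) ≈ 2.2584.
Then e_5 ≈ e_4·(e_4/e_3)^p = 1.814e-22·(1.23654e-12)^2.2584 = 1.814e-22·1.28069e-27 ≈ 2.323e-49.

2.3e-49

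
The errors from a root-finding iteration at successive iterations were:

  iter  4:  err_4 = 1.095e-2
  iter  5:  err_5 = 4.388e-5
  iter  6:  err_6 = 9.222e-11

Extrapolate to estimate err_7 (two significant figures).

3.3e-24

First estimate the order: p ≈ ln(err_6/err_5) / ln(err_5/err_4) = ln(9.222e-11/4.388e-5)/ln(4.388e-5/1.095e-2) = ln(2.10164e-06)/ln(0.00400731) ≈ 2.3684.
Then err_7 ≈ err_6·(err_6/err_5)^p = 9.222e-11·(2.10164e-06)^2.3684 = 9.222e-11·3.57723e-14 ≈ 3.299e-24.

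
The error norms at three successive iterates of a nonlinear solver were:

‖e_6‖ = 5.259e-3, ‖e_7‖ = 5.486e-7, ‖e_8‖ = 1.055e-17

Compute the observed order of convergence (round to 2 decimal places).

p ≈ ln(‖e_8‖/‖e_7‖) / ln(‖e_7‖/‖e_6‖)
  = ln(1.055e-17/5.486e-7) / ln(5.486e-7/5.259e-3)
  = ln(1.92308e-11) / ln(0.000104316)
  = -24.67451 / -9.16809 ≈ 2.69135

2.69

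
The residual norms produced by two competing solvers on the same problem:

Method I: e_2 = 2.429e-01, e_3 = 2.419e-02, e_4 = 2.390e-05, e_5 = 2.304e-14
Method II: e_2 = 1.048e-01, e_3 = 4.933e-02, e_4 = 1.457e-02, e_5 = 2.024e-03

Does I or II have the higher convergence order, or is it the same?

Method I: p ≈ ln(2.304e-14/2.390e-05)/ln(2.390e-05/2.419e-02) ≈ 3.00.
Method II: p ≈ ln(2.024e-03/1.457e-02)/ln(1.457e-02/4.933e-02) ≈ 1.62.
Method I has the higher order (≈3.0 vs ≈1.6).

I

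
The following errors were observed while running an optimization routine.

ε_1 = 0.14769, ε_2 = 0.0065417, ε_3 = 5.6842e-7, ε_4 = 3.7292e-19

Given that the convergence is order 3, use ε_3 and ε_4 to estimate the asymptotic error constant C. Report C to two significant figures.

2.0

C ≈ ε_4 / ε_3^3
  = 3.7292e-19 / (5.6842e-7)^3
  = 3.7292e-19 / 1.83657e-19 ≈ 2.0305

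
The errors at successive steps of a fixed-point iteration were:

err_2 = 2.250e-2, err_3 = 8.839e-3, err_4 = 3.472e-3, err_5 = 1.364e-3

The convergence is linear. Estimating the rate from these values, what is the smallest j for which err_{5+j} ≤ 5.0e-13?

24

Rate ρ ≈ err_5/err_4 = 1.364e-3/3.472e-3 = 0.3929.
After j more steps, err_{5+j} ≈ 1.364e-3·ρ^j; need ρ^j ≤ 5.0e-13/1.364e-3 = 3.66569e-10.
j ≥ ln(3.66569e-10)/ln(0.3929) = -21.7268/-0.93420 = 23.257.
So 24 more iterations are needed.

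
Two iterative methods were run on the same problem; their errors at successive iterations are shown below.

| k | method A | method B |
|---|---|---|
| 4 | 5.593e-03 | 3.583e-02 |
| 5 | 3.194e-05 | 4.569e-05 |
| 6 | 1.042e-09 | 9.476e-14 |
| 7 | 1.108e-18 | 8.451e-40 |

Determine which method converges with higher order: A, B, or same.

Method A: p ≈ ln(1.108e-18/1.042e-09)/ln(1.042e-09/3.194e-05) ≈ 2.00.
Method B: p ≈ ln(8.451e-40/9.476e-14)/ln(9.476e-14/4.569e-05) ≈ 3.00.
Method B has the higher order (≈3.0 vs ≈2.0).

B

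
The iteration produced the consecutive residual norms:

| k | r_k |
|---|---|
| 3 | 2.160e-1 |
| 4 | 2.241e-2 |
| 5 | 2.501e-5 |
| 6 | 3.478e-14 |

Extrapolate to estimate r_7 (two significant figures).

9.4e-41

First estimate the order: p ≈ ln(r_6/r_5) / ln(r_5/r_4) = ln(3.478e-14/2.501e-5)/ln(2.501e-5/2.241e-2) = ln(1.39064e-09)/ln(0.00111602) ≈ 2.9999.
Then r_7 ≈ r_6·(r_6/r_5)^p = 3.478e-14·(1.39064e-09)^2.9999 = 3.478e-14·2.69482e-27 ≈ 9.373e-41.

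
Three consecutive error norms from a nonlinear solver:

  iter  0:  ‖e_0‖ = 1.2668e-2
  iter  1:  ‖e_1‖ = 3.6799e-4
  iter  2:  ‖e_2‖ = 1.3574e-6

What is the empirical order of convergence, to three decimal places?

p ≈ ln(‖e_2‖/‖e_1‖) / ln(‖e_1‖/‖e_0‖)
  = ln(1.3574e-6/3.6799e-4) / ln(3.6799e-4/1.2668e-2)
  = ln(0.00368869) / ln(0.0290488)
  = -5.602484 / -3.538778 ≈ 1.583169

1.583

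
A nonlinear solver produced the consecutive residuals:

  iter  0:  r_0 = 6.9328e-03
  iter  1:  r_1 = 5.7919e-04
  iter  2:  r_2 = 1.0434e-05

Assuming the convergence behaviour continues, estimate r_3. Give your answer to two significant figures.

1.6e-8

First estimate the order: p ≈ ln(r_2/r_1) / ln(r_1/r_0) = ln(1.0434e-05/5.7919e-04)/ln(5.7919e-04/6.9328e-03) = ln(0.0180148)/ln(0.0835434) ≈ 1.6180.
Then r_3 ≈ r_2·(r_2/r_1)^p = 1.0434e-05·(0.0180148)^1.6180 = 1.0434e-05·0.00150525 ≈ 1.571e-08.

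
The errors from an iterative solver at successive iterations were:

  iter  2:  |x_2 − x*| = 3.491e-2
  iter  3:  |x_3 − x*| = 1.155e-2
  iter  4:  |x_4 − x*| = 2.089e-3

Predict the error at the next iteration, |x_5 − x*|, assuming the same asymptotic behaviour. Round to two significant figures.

First estimate the order: p ≈ ln(|x_4 − x*|/|x_3 − x*|) / ln(|x_3 − x*|/|x_2 − x*|) = ln(2.089e-3/1.155e-2)/ln(1.155e-2/3.491e-2) = ln(0.180866)/ln(0.330851) ≈ 1.5460.
Then |x_5 − x*| ≈ |x_4 − x*|·(|x_4 − x*|/|x_3 − x*|)^p = 2.089e-3·(0.180866)^1.5460 = 2.089e-3·0.0711007 ≈ 0.0001485.

1.5e-4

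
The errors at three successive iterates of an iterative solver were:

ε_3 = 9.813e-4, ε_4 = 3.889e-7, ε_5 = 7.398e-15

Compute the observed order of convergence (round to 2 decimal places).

p ≈ ln(ε_5/ε_4) / ln(ε_4/ε_3)
  = ln(7.398e-15/3.889e-7) / ln(3.889e-7/9.813e-4)
  = ln(1.90229e-08) / ln(0.000396311)
  = -17.77762 / -7.83331 ≈ 2.26949

2.27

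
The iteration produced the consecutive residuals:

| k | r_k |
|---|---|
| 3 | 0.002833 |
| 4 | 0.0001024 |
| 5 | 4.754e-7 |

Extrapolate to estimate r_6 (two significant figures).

First estimate the order: p ≈ ln(r_5/r_4) / ln(r_4/r_3) = ln(4.754e-7/0.0001024)/ln(0.0001024/0.002833) = ln(0.00464258)/ln(0.0361454) ≈ 1.6181.
Then r_6 ≈ r_5·(r_5/r_4)^p = 4.754e-7·(0.00464258)^1.6181 = 4.754e-7·0.000167719 ≈ 7.973e-11.

8.0e-11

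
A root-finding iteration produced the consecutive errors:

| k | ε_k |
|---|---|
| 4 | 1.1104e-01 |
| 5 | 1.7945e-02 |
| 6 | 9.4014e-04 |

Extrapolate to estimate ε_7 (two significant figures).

8.0e-6

First estimate the order: p ≈ ln(ε_6/ε_5) / ln(ε_5/ε_4) = ln(9.4014e-04/1.7945e-02)/ln(1.7945e-02/1.1104e-01) = ln(0.0523901)/ln(0.161608) ≈ 1.6181.
Then ε_7 ≈ ε_6·(ε_6/ε_5)^p = 9.4014e-04·(0.0523901)^1.6181 = 9.4014e-04·0.00846481 ≈ 7.958e-06.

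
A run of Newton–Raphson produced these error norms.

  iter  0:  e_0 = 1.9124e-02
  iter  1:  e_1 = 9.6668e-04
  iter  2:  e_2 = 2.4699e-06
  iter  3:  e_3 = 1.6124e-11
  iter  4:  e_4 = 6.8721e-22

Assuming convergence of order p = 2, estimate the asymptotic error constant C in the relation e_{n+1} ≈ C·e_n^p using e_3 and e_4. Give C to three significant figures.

C ≈ e_4 / e_3^2
  = 6.8721e-22 / (1.6124e-11)^2
  = 6.8721e-22 / 2.59983e-22 ≈ 2.6433

2.64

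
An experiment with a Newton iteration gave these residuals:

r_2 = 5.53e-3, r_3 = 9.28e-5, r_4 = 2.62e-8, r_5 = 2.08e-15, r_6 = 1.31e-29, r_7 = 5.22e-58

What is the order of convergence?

2

Consecutive ratios: r_7/r_6 = 5.22e-58/1.31e-29 = 3.98473e-29, r_6/r_5 = 1.31e-29/2.08e-15 = 6.29808e-15.
p ≈ ln(3.98473e-29)/ln(6.29808e-15) = -65.3925/-32.6985 ≈ 2.00.
So the convergence is quadratic (order 2).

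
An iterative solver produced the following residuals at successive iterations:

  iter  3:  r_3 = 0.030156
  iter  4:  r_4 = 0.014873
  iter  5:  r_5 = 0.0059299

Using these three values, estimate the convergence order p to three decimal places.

1.301

p ≈ ln(r_5/r_4) / ln(r_4/r_3)
  = ln(0.0059299/0.014873) / ln(0.014873/0.030156)
  = ln(0.398702) / ln(0.493202)
  = -0.919541 / -0.706836 ≈ 1.300926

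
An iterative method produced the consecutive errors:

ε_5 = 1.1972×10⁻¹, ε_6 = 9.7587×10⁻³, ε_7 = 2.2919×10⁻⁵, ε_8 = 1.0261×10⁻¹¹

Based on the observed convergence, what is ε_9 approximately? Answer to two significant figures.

First estimate the order: p ≈ ln(ε_8/ε_7) / ln(ε_7/ε_6) = ln(1.0261×10⁻¹¹/2.2919×10⁻⁵)/ln(2.2919×10⁻⁵/9.7587×10⁻³) = ln(4.47707e-07)/ln(0.00234857) ≈ 2.4148.
Then ε_9 ≈ ε_8·(ε_8/ε_7)^p = 1.0261×10⁻¹¹·(4.47707e-07)^2.4148 = 1.0261×10⁻¹¹·4.66037e-16 ≈ 4.782e-27.

4.8e-27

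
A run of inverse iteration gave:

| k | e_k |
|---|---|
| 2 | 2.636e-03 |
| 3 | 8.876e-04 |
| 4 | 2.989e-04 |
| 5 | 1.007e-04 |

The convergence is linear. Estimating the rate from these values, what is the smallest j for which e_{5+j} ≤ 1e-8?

9

Rate ρ ≈ e_5/e_4 = 1.007e-04/2.989e-04 = 0.3369.
After j more steps, e_{5+j} ≈ 1.007e-04·ρ^j; need ρ^j ≤ 1e-8/1.007e-04 = 9.93049e-05.
j ≥ ln(9.93049e-05)/ln(0.3369) = -9.2173/-1.08797 = 8.472.
So 9 more iterations are needed.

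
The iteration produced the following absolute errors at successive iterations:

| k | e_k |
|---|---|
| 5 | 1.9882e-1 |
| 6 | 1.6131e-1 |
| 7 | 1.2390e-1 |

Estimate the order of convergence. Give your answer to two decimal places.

1.26

p ≈ ln(e_7/e_6) / ln(e_6/e_5)
  = ln(1.2390e-1/1.6131e-1) / ln(1.6131e-1/1.9882e-1)
  = ln(0.768086) / ln(0.811337)
  = -0.26385 / -0.20907 ≈ 1.26202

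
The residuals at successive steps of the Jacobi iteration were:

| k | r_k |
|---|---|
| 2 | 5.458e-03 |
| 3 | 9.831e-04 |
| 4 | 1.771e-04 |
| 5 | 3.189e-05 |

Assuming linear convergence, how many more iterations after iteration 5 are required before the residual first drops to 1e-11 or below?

Rate ρ ≈ r_5/r_4 = 3.189e-05/1.771e-04 = 0.1801.
After j more steps, r_{5+j} ≈ 3.189e-05·ρ^j; need ρ^j ≤ 1e-11/3.189e-05 = 3.13578e-07.
j ≥ ln(3.13578e-07)/ln(0.1801) = -14.9752/-1.71424 = 8.736.
So 9 more iterations are needed.

9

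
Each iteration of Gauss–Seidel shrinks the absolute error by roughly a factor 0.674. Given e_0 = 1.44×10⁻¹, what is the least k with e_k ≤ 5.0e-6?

After k steps, e_k ≈ 1.44×10⁻¹·0.674^k.
Need 0.674^k ≤ 5.0e-6/1.44×10⁻¹ = 3.47222e-05.
k ≥ ln(3.47222e-05)/ln(0.674) = -10.2681/-0.39453 = 26.026.
Smallest integer k = 27.

27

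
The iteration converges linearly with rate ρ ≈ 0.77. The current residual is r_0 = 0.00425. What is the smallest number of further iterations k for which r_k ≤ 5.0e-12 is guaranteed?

After k steps, r_k ≈ 0.00425·0.77^k.
Need 0.77^k ≤ 5.0e-12/0.00425 = 1.17647e-09.
k ≥ ln(1.17647e-09)/ln(0.77) = -20.5607/-0.26136 = 78.668.
Smallest integer k = 79.

79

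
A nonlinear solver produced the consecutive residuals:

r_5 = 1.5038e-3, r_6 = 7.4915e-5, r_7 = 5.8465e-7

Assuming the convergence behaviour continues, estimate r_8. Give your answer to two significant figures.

First estimate the order: p ≈ ln(r_7/r_6) / ln(r_6/r_5) = ln(5.8465e-7/7.4915e-5)/ln(7.4915e-5/1.5038e-3) = ln(0.00780418)/ln(0.0498171) ≈ 1.6180.
Then r_8 ≈ r_7·(r_7/r_6)^p = 5.8465e-7·(0.00780418)^1.6180 = 5.8465e-7·0.000388853 ≈ 2.273e-10.

2.3e-10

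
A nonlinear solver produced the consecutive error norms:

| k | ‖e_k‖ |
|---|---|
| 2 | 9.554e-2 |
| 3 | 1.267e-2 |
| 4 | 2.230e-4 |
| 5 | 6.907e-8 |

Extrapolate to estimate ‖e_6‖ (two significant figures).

6.6e-15

First estimate the order: p ≈ ln(‖e_5‖/‖e_4‖) / ln(‖e_4‖/‖e_3‖) = ln(6.907e-8/2.230e-4)/ln(2.230e-4/1.267e-2) = ln(0.000309731)/ln(0.0176006) ≈ 2.0000.
Then ‖e_6‖ ≈ ‖e_5‖·(‖e_5‖/‖e_4‖)^p = 6.907e-8·(0.000309731)^2.0000 = 6.907e-8·9.59333e-08 ≈ 6.626e-15.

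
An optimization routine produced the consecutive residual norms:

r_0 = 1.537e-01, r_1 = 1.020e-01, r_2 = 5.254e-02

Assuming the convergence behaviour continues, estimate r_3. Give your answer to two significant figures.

First estimate the order: p ≈ ln(r_2/r_1) / ln(r_1/r_0) = ln(5.254e-02/1.020e-01)/ln(1.020e-01/1.537e-01) = ln(0.515098)/ln(0.66363) ≈ 1.6179.
Then r_3 ≈ r_2·(r_2/r_1)^p = 5.254e-02·(0.515098)^1.6179 = 5.254e-02·0.341874 ≈ 0.01796.

1.8e-2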